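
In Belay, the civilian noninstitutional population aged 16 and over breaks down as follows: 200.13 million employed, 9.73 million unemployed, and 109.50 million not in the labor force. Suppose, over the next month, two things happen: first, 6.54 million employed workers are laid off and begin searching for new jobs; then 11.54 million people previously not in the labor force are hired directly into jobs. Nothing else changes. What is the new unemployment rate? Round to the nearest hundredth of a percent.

New unemployment rate ≈ 7.35%.

Initially, labor force = 200.13 + 9.73 = 209.86 million, so u = 9.73/209.86 = 4.64%.
After the first change, employed falls and unemployed rises by 6.54; labor force unchanged → E = 193.59, U = 16.27, labor force = 209.86 million.
After the second change, employed and labor force both rise by 11.54; unemployed unchanged → E = 205.13, U = 16.27, labor force = 221.40 million.
New unemployment rate = 16.27 / 221.40 = 7.35%.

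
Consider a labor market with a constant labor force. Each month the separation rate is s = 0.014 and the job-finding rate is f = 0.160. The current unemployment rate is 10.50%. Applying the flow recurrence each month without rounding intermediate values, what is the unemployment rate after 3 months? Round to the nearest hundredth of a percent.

With a fixed labor force, u_{t+1} = u_t + s·(1−u_t) − f·u_t = u_t·(1−s−f) + s.
Here 1−s−f = 0.826 and s = 0.014.
u_1 = 0.105000 × 0.826 + 0.014 = 0.100730.
u_2 = 0.100730 × 0.826 + 0.014 = 0.097203.
u_3 = 0.097203 × 0.826 + 0.014 = 0.094290.

Unemployment rate after three months ≈ 9.43%.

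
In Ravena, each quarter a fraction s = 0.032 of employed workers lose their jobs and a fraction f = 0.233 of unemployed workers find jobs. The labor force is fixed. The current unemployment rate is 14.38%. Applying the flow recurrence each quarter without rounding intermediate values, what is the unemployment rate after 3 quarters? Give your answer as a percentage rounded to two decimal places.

Unemployment rate after three quarters ≈ 12.99%.

With a fixed labor force, u_{t+1} = u_t + s·(1−u_t) − f·u_t = u_t·(1−s−f) + s.
Here 1−s−f = 0.735 and s = 0.032.
u_1 = 0.143800 × 0.735 + 0.032 = 0.137693.
u_2 = 0.137693 × 0.735 + 0.032 = 0.133204.
u_3 = 0.133204 × 0.735 + 0.032 = 0.129905.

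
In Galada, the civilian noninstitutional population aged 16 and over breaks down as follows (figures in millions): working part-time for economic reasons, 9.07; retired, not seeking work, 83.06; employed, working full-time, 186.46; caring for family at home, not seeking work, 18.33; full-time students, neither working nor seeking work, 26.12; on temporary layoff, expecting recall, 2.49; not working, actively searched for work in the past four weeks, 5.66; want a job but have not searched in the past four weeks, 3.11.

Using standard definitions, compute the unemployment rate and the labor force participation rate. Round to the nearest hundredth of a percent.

Unemployment rate ≈ 4.00%; labor force participation rate ≈ 60.93%.

Employed = 9.07 + 186.46 = 195.53 million (anyone who worked, including part-time for economic reasons, counts as employed).
Unemployed = 2.49 + 5.66 = 8.15 million (jobless and actively searching, or on temporary layoff).
Labor force = 195.53 + 8.15 = 203.68 million.
Not in labor force = 83.06 + 18.33 + 26.12 + 3.11 = 130.62 million (those not working and not actively searching are outside the labor force — including those who want a job but have given up searching).
Civilian working-age population = 203.68 + 130.62 = 334.30 million.
Unemployment rate = 8.15 / 203.68 = 4.00%.
Labor force participation rate = 203.68 / 334.30 = 60.93%.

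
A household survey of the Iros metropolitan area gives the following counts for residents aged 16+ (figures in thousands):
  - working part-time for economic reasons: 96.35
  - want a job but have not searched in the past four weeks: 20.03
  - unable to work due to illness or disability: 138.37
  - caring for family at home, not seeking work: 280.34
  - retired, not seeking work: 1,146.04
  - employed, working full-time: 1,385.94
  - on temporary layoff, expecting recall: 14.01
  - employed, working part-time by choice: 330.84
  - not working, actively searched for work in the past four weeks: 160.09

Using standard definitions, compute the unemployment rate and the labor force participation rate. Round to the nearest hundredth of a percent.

Employed = 96.35 + 1,385.94 + 330.84 = 1,813.13 thousand (anyone who worked, including part-time for economic reasons, counts as employed).
Unemployed = 14.01 + 160.09 = 174.10 thousand (jobless and actively searching, or on temporary layoff).
Labor force = 1,813.13 + 174.10 = 1,987.23 thousand.
Not in labor force = 20.03 + 138.37 + 280.34 + 1,146.04 = 1,584.78 thousand (those not working and not actively searching are outside the labor force — including those who want a job but have given up searching).
Civilian working-age population = 1,987.23 + 1,584.78 = 3,572.01 thousand.
Unemployment rate = 174.10 / 1,987.23 = 8.76%.
Labor force participation rate = 1,987.23 / 3,572.01 = 55.63%.

Unemployment rate ≈ 8.76%; labor force participation rate ≈ 55.63%.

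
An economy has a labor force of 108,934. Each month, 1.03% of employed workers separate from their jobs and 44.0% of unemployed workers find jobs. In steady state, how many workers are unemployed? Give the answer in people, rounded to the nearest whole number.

Steady-state unemployment rate u* = s/(s+f) = 1.03/(1.03+44.0) = 0.022874.
Unemployed = u* × labor force = 0.022874 × 108,934 ≈ 2,492.

About 2,492 are unemployed in steady state.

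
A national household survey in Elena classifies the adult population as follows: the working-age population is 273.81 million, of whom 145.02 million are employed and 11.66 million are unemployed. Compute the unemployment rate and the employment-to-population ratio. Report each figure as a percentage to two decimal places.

Labor force = employed + unemployed = 145.02 + 11.66 = 156.68 million.
Unemployment rate = 11.66 / 156.68 = 7.44%.
Employment-population ratio = 145.02 / 273.81 = 52.96%.

Unemployment rate ≈ 7.44%; employment-population ratio ≈ 52.96%.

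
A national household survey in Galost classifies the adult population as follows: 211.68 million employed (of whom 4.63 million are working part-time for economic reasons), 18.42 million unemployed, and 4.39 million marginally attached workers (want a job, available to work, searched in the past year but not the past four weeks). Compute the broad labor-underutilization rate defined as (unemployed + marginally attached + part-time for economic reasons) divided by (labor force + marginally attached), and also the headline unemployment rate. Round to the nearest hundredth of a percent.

Broad underutilization rate ≈ 11.70%; headline unemployment rate ≈ 8.01%.

Labor force = 211.68 + 18.42 = 230.10 million.
Numerator = 18.42 + 4.39 + 4.63 = 27.44 million.
Denominator = 230.10 + 4.39 = 234.49 million.
Broad rate = 27.44 / 234.49 = 11.70%.
Headline unemployment rate = 18.42 / 230.10 = 8.01%.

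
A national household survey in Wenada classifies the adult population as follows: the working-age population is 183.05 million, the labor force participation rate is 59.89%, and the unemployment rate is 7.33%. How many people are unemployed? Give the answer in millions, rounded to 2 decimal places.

About 8.04 million are unemployed.

Labor force = 0.5989 × 183.05 = 109.63 million.
Unemployed = 0.0733 × 109.63 ≈ 8.04 million.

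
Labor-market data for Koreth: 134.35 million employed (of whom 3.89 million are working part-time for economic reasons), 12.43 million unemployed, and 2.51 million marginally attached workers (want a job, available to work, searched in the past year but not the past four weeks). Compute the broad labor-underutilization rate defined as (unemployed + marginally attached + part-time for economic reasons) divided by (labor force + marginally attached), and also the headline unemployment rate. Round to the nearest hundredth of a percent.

Broad underutilization rate ≈ 12.61%; headline unemployment rate ≈ 8.47%.

Labor force = 134.35 + 12.43 = 146.78 million.
Numerator = 12.43 + 2.51 + 3.89 = 18.83 million.
Denominator = 146.78 + 2.51 = 149.29 million.
Broad rate = 18.83 / 149.29 = 12.61%.
Headline unemployment rate = 12.43 / 146.78 = 8.47%.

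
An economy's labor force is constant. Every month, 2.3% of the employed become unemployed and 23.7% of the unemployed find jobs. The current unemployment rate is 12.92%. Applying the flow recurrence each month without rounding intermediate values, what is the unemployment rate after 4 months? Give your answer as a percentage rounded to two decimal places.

With a fixed labor force, u_{t+1} = u_t + s·(1−u_t) − f·u_t = u_t·(1−s−f) + s.
Here 1−s−f = 0.740 and s = 0.023.
u_1 = 0.129200 × 0.740 + 0.023 = 0.118608.
u_2 = 0.118608 × 0.740 + 0.023 = 0.110770.
u_3 = 0.110770 × 0.740 + 0.023 = 0.104970.
u_4 = 0.104970 × 0.740 + 0.023 = 0.100678.

Unemployment rate after four months ≈ 10.07%.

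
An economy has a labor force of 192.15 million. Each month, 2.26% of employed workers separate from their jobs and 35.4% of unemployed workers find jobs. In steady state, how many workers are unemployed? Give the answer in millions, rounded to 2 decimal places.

Steady-state unemployment rate u* = s/(s+f) = 2.26/(2.26+35.4) = 0.060011.
Unemployed = u* × labor force = 0.060011 × 192.15 ≈ 11.53 million.

About 11.53 million are unemployed in steady state.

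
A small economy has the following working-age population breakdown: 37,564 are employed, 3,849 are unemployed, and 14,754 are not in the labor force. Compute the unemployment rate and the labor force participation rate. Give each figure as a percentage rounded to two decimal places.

Unemployment rate ≈ 9.29%; labor force participation rate ≈ 73.73%.

Labor force = employed + unemployed = 37,564 + 3,849 = 41,413.
Working-age population = 41,413 + 14,754 = 56,167.
Unemployment rate = 3,849 / 41,413 = 9.29%.
Labor force participation rate = 41,413 / 56,167 = 73.73%.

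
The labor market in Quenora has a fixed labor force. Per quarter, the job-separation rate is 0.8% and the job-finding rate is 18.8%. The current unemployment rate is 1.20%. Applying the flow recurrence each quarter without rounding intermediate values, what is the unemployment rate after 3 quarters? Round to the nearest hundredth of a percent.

Unemployment rate after three quarters ≈ 2.58%.

With a fixed labor force, u_{t+1} = u_t + s·(1−u_t) − f·u_t = u_t·(1−s−f) + s.
Here 1−s−f = 0.804 and s = 0.008.
u_1 = 0.012000 × 0.804 + 0.008 = 0.017648.
u_2 = 0.017648 × 0.804 + 0.008 = 0.022189.
u_3 = 0.022189 × 0.804 + 0.008 = 0.025840.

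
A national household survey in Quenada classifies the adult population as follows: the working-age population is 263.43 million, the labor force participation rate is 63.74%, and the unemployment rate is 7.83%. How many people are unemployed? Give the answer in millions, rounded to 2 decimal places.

About 13.15 million are unemployed.

Labor force = 0.6374 × 263.43 = 167.91 million.
Unemployed = 0.0783 × 167.91 ≈ 13.15 million.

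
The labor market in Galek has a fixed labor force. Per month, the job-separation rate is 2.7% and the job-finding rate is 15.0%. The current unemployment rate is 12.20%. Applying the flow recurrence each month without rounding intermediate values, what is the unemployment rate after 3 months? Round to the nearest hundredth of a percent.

With a fixed labor force, u_{t+1} = u_t + s·(1−u_t) − f·u_t = u_t·(1−s−f) + s.
Here 1−s−f = 0.823 and s = 0.027.
u_1 = 0.122000 × 0.823 + 0.027 = 0.127406.
u_2 = 0.127406 × 0.823 + 0.027 = 0.131855.
u_3 = 0.131855 × 0.823 + 0.027 = 0.135517.

Unemployment rate after three months ≈ 13.55%.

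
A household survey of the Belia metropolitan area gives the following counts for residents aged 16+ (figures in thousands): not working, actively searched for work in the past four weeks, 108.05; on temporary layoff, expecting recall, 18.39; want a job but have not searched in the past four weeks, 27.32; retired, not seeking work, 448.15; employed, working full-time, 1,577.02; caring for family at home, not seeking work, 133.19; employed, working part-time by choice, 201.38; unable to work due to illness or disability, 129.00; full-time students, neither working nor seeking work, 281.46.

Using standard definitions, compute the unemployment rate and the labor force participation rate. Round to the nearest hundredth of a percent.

Unemployment rate ≈ 6.64%; labor force participation rate ≈ 65.15%.

Employed = 1,577.02 + 201.38 = 1,778.40 thousand.
Unemployed = 108.05 + 18.39 = 126.44 thousand (jobless and actively searching, or on temporary layoff).
Labor force = 1,778.40 + 126.44 = 1,904.84 thousand.
Not in labor force = 27.32 + 448.15 + 133.19 + 129.00 + 281.46 = 1,019.12 thousand (those not working and not actively searching are outside the labor force — including those who want a job but have given up searching).
Civilian working-age population = 1,904.84 + 1,019.12 = 2,923.96 thousand.
Unemployment rate = 126.44 / 1,904.84 = 6.64%.
Labor force participation rate = 1,904.84 / 2,923.96 = 65.15%.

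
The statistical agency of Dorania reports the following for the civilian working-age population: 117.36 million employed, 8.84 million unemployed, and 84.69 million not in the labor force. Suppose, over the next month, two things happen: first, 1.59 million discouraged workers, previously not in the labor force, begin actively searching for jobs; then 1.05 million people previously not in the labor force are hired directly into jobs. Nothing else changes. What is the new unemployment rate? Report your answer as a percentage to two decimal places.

New unemployment rate ≈ 8.10%.

Initially, labor force = 117.36 + 8.84 = 126.20 million, so u = 8.84/126.20 = 7.00%.
After the first change, unemployed and labor force both rise by 1.59 → E = 117.36, U = 10.43, labor force = 127.79 million.
After the second change, employed and labor force both rise by 1.05; unemployed unchanged → E = 118.41, U = 10.43, labor force = 128.84 million.
New unemployment rate = 10.43 / 128.84 = 8.10%.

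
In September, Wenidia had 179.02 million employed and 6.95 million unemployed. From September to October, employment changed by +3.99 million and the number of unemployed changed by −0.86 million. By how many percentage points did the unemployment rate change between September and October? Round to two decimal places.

September: labor force = 179.02 + 6.95 = 185.97; u = 6.95/185.97 = 3.74%.
October: labor force = 183.01 + 6.09 = 189.10; u = 6.09/189.10 = 3.22%.
Change = 3.22% − 3.74% = −0.52 pp.

The unemployment rate changed by −0.52 percentage points.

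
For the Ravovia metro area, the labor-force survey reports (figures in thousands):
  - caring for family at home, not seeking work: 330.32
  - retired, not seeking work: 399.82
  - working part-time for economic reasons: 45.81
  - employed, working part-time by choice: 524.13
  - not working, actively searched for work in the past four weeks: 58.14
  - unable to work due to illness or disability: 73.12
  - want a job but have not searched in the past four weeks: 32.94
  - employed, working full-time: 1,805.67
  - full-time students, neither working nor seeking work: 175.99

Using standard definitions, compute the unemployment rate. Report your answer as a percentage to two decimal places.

Employed = 45.81 + 524.13 + 1,805.67 = 2,375.61 thousand (anyone who worked, including part-time for economic reasons, counts as employed).
Unemployed = 58.14 thousand.
Labor force = 2,375.61 + 58.14 = 2,433.75 thousand.
Unemployment rate = 58.14 / 2,433.75 = 2.39%.

Unemployment rate ≈ 2.39%.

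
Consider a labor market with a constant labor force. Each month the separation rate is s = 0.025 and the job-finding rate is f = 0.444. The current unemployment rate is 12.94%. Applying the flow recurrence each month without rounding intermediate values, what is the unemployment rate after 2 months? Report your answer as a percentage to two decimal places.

With a fixed labor force, u_{t+1} = u_t + s·(1−u_t) − f·u_t = u_t·(1−s−f) + s.
Here 1−s−f = 0.531 and s = 0.025.
u_1 = 0.129400 × 0.531 + 0.025 = 0.093711.
u_2 = 0.093711 × 0.531 + 0.025 = 0.074761.

Unemployment rate after two months ≈ 7.48%.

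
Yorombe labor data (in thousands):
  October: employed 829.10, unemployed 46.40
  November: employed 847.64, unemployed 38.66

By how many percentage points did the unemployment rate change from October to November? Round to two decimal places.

The unemployment rate changed by −0.94 percentage points.

October: labor force = 829.10 + 46.40 = 875.50; u = 46.40/875.50 = 5.30%.
November: labor force = 847.64 + 38.66 = 886.30; u = 38.66/886.30 = 4.36%.
Change = 4.36% − 5.30% = −0.94 pp.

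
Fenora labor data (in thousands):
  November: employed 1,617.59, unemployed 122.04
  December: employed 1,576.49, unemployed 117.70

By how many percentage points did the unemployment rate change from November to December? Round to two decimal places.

The unemployment rate changed by −0.07 percentage points.

November: labor force = 1,617.59 + 122.04 = 1,739.63; u = 122.04/1,739.63 = 7.02%.
December: labor force = 1,576.49 + 117.70 = 1,694.19; u = 117.70/1,694.19 = 6.95%.
Change = 6.95% − 7.02% = −0.07 pp.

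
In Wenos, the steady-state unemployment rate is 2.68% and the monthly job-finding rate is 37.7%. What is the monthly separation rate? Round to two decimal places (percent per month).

From u* = s/(s+f): s = u·f/(1−u).
s = 0.0268 × 37.7 / (1 − 0.0268) = 1.0104 / 0.9732 ≈ 1.04% per month.

Separation rate ≈ 1.04% per month.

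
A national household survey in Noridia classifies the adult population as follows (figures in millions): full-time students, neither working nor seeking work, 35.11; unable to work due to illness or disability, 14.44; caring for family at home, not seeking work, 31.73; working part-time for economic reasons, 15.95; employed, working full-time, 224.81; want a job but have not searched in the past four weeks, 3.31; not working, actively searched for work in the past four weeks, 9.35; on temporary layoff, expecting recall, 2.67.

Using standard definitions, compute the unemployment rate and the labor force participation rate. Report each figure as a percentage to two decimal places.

Unemployment rate ≈ 4.76%; labor force participation rate ≈ 74.93%.

Employed = 15.95 + 224.81 = 240.76 million (anyone who worked, including part-time for economic reasons, counts as employed).
Unemployed = 9.35 + 2.67 = 12.02 million (jobless and actively searching, or on temporary layoff).
Labor force = 240.76 + 12.02 = 252.78 million.
Not in labor force = 35.11 + 14.44 + 31.73 + 3.31 = 84.59 million (those not working and not actively searching are outside the labor force — including those who want a job but have given up searching).
Civilian working-age population = 252.78 + 84.59 = 337.37 million.
Unemployment rate = 12.02 / 252.78 = 4.76%.
Labor force participation rate = 252.78 / 337.37 = 74.93%.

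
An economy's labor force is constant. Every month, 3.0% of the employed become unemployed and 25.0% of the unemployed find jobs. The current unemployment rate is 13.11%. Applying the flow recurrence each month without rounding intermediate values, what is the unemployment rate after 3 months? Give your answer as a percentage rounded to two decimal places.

With a fixed labor force, u_{t+1} = u_t + s·(1−u_t) − f·u_t = u_t·(1−s−f) + s.
Here 1−s−f = 0.720 and s = 0.030.
u_1 = 0.131100 × 0.720 + 0.030 = 0.124392.
u_2 = 0.124392 × 0.720 + 0.030 = 0.119562.
u_3 = 0.119562 × 0.720 + 0.030 = 0.116085.

Unemployment rate after three months ≈ 11.61%.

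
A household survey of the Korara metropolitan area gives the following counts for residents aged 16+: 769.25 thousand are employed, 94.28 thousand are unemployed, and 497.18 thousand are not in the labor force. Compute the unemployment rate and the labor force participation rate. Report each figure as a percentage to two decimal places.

Labor force = employed + unemployed = 769.25 + 94.28 = 863.53 thousand.
Working-age population = 863.53 + 497.18 = 1,360.71 thousand.
Unemployment rate = 94.28 / 863.53 = 10.92%.
Labor force participation rate = 863.53 / 1,360.71 = 63.46%.

Unemployment rate ≈ 10.92%; labor force participation rate ≈ 63.46%.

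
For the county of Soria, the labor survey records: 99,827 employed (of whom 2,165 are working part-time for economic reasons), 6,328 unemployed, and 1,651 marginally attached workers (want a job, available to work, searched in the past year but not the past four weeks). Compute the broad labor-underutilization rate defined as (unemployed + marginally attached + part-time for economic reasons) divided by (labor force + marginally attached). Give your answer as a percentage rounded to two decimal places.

Broad underutilization rate ≈ 9.41%.

Labor force = 99,827 + 6,328 = 106,155.
Numerator = 6,328 + 1,651 + 2,165 = 10,144.
Denominator = 106,155 + 1,651 = 107,806.
Broad rate = 10,144 / 107,806 = 9.41%.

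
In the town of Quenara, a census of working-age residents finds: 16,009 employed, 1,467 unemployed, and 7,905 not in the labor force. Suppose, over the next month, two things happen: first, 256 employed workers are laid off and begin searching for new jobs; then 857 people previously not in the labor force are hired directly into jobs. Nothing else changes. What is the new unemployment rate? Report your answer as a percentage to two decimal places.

New unemployment rate ≈ 9.40%.

Initially, labor force = 16,009 + 1,467 = 17,476, so u = 1,467/17,476 = 8.39%.
After the first change, employed falls and unemployed rises by 256; labor force unchanged → E = 15,753, U = 1,723, labor force = 17,476.
After the second change, employed and labor force both rise by 857; unemployed unchanged → E = 16,610, U = 1,723, labor force = 18,333.
New unemployment rate = 1,723 / 18,333 = 9.40%.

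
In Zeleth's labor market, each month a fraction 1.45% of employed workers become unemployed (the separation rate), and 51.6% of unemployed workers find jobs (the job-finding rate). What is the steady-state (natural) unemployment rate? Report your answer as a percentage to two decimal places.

Steady-state unemployment rate ≈ 2.73%.

At steady state the flows balance: s·E = f·U, so U/(E+U) = s/(s+f).
u* = 1.45 / (1.45 + 51.6) = 1.45 / 53.05 = 2.73%.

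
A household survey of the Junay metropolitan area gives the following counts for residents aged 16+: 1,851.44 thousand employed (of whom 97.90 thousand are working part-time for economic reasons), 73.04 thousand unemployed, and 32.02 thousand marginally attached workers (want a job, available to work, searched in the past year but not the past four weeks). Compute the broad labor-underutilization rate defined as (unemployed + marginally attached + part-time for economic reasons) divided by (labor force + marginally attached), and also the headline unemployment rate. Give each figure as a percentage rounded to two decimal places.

Labor force = 1,851.44 + 73.04 = 1,924.48 thousand.
Numerator = 73.04 + 32.02 + 97.90 = 202.96 thousand.
Denominator = 1,924.48 + 32.02 = 1,956.50 thousand.
Broad rate = 202.96 / 1,956.50 = 10.37%.
Headline unemployment rate = 73.04 / 1,924.48 = 3.80%.

Broad underutilization rate ≈ 10.37%; headline unemployment rate ≈ 3.80%.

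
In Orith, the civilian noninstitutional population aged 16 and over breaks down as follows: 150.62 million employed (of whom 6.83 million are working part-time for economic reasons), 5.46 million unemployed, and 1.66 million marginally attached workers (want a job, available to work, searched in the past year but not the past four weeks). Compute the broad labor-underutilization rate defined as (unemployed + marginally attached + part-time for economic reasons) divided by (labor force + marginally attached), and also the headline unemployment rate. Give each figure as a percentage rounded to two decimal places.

Broad underutilization rate ≈ 8.84%; headline unemployment rate ≈ 3.50%.

Labor force = 150.62 + 5.46 = 156.08 million.
Numerator = 5.46 + 1.66 + 6.83 = 13.95 million.
Denominator = 156.08 + 1.66 = 157.74 million.
Broad rate = 13.95 / 157.74 = 8.84%.
Headline unemployment rate = 5.46 / 156.08 = 3.50%.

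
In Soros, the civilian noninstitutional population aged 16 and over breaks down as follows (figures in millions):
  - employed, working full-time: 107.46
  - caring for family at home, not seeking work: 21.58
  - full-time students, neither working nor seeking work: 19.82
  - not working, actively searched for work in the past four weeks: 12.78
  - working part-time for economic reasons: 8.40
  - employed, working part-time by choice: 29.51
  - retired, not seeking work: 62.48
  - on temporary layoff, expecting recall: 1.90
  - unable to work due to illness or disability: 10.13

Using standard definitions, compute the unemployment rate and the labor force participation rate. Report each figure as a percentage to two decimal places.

Unemployment rate ≈ 9.17%; labor force participation rate ≈ 58.40%.

Employed = 107.46 + 8.40 + 29.51 = 145.37 million (anyone who worked, including part-time for economic reasons, counts as employed).
Unemployed = 12.78 + 1.90 = 14.68 million (jobless and actively searching, or on temporary layoff).
Labor force = 145.37 + 14.68 = 160.05 million.
Not in labor force = 21.58 + 19.82 + 62.48 + 10.13 = 114.01 million (those not working and not actively searching are outside the labor force).
Civilian working-age population = 160.05 + 114.01 = 274.06 million.
Unemployment rate = 14.68 / 160.05 = 9.17%.
Labor force participation rate = 160.05 / 274.06 = 58.40%.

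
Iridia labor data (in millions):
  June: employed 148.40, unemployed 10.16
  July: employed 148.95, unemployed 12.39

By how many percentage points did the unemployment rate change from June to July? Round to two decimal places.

The unemployment rate changed by +1.27 percentage points.

June: labor force = 148.40 + 10.16 = 158.56; u = 10.16/158.56 = 6.41%.
July: labor force = 148.95 + 12.39 = 161.34; u = 12.39/161.34 = 7.68%.
Change = 7.68% − 6.41% = +1.27 pp.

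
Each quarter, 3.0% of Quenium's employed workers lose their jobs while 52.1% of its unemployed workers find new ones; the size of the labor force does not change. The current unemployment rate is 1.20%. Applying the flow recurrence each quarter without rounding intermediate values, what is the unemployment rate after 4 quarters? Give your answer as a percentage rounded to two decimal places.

Unemployment rate after four quarters ≈ 5.27%.

With a fixed labor force, u_{t+1} = u_t + s·(1−u_t) − f·u_t = u_t·(1−s−f) + s.
Here 1−s−f = 0.449 and s = 0.030.
u_1 = 0.012000 × 0.449 + 0.030 = 0.035388.
u_2 = 0.035388 × 0.449 + 0.030 = 0.045889.
u_3 = 0.045889 × 0.449 + 0.030 = 0.050604.
u_4 = 0.050604 × 0.449 + 0.030 = 0.052721.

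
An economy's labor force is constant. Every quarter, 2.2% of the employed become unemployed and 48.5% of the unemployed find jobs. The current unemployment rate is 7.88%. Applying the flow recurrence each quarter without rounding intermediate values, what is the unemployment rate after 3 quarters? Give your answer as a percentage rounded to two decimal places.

Unemployment rate after three quarters ≈ 4.76%.

With a fixed labor force, u_{t+1} = u_t + s·(1−u_t) − f·u_t = u_t·(1−s−f) + s.
Here 1−s−f = 0.493 and s = 0.022.
u_1 = 0.078800 × 0.493 + 0.022 = 0.060848.
u_2 = 0.060848 × 0.493 + 0.022 = 0.051998.
u_3 = 0.051998 × 0.493 + 0.022 = 0.047635.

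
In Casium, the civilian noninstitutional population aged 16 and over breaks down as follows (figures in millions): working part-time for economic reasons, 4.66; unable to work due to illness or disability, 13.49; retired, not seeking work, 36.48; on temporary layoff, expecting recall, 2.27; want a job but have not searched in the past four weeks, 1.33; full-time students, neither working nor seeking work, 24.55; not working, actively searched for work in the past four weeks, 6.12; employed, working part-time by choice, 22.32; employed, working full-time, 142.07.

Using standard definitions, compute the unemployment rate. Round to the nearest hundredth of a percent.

Employed = 4.66 + 22.32 + 142.07 = 169.05 million (anyone who worked, including part-time for economic reasons, counts as employed).
Unemployed = 2.27 + 6.12 = 8.39 million (jobless and actively searching, or on temporary layoff).
Labor force = 169.05 + 8.39 = 177.44 million.
Unemployment rate = 8.39 / 177.44 = 4.73%.

Unemployment rate ≈ 4.73%.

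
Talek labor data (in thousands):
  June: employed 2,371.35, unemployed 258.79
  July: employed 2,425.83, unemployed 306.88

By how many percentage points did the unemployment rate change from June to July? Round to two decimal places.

The unemployment rate changed by +1.39 percentage points.

June: labor force = 2,371.35 + 258.79 = 2,630.14; u = 258.79/2,630.14 = 9.84%.
July: labor force = 2,425.83 + 306.88 = 2,732.71; u = 306.88/2,732.71 = 11.23%.
Change = 11.23% − 9.84% = +1.39 pp.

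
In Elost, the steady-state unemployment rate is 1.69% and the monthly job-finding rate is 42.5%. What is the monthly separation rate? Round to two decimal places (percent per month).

From u* = s/(s+f): s = u·f/(1−u).
s = 0.0169 × 42.5 / (1 − 0.0169) = 0.7182 / 0.9831 ≈ 0.73% per month.

Separation rate ≈ 0.73% per month.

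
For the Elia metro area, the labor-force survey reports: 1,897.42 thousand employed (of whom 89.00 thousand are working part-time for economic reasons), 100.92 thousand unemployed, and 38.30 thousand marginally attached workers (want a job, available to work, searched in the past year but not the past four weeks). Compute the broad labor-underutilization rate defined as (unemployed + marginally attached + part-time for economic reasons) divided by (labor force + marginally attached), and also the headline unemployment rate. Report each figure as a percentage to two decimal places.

Labor force = 1,897.42 + 100.92 = 1,998.34 thousand.
Numerator = 100.92 + 38.30 + 89.00 = 228.22 thousand.
Denominator = 1,998.34 + 38.30 = 2,036.64 thousand.
Broad rate = 228.22 / 2,036.64 = 11.21%.
Headline unemployment rate = 100.92 / 1,998.34 = 5.05%.

Broad underutilization rate ≈ 11.21%; headline unemployment rate ≈ 5.05%.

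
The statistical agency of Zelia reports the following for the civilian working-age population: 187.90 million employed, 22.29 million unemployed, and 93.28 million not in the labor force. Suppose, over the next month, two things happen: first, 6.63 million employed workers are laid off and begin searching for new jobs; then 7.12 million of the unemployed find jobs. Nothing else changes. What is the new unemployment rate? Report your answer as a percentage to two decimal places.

New unemployment rate ≈ 10.37%.

Initially, labor force = 187.90 + 22.29 = 210.19 million, so u = 22.29/210.19 = 10.60%.
After the first change, employed falls and unemployed rises by 6.63; labor force unchanged → E = 181.27, U = 28.92, labor force = 210.19 million.
After the second change, unemployed falls and employed rises by 7.12; labor force unchanged → E = 188.39, U = 21.80, labor force = 210.19 million.
New unemployment rate = 21.80 / 210.19 = 10.37%.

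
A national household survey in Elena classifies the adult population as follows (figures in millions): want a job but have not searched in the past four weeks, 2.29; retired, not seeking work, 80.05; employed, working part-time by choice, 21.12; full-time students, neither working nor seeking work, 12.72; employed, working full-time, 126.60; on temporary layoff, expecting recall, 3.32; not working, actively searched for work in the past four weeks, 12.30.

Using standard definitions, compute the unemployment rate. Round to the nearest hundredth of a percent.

Unemployment rate ≈ 9.56%.

Employed = 21.12 + 126.60 = 147.72 million.
Unemployed = 3.32 + 12.30 = 15.62 million (jobless and actively searching, or on temporary layoff).
Labor force = 147.72 + 15.62 = 163.34 million.
Unemployment rate = 15.62 / 163.34 = 9.56%.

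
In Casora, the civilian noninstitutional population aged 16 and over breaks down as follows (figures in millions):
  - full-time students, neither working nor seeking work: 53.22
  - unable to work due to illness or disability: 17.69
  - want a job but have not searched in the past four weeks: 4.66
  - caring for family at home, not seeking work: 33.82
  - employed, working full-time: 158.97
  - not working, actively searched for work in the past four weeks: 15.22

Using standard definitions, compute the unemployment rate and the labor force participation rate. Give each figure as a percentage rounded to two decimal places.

Unemployment rate ≈ 8.74%; labor force participation rate ≈ 61.43%.

Employed = 158.97 million.
Unemployed = 15.22 million.
Labor force = 158.97 + 15.22 = 174.19 million.
Not in labor force = 53.22 + 17.69 + 4.66 + 33.82 = 109.39 million (those not working and not actively searching are outside the labor force — including those who want a job but have given up searching).
Civilian working-age population = 174.19 + 109.39 = 283.58 million.
Unemployment rate = 15.22 / 174.19 = 8.74%.
Labor force participation rate = 174.19 / 283.58 = 61.43%.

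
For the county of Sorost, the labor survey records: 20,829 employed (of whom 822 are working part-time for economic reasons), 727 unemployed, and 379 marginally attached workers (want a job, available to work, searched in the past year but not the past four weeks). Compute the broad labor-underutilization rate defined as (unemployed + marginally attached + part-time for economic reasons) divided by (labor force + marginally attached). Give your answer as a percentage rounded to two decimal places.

Labor force = 20,829 + 727 = 21,556.
Numerator = 727 + 379 + 822 = 1,928.
Denominator = 21,556 + 379 = 21,935.
Broad rate = 1,928 / 21,935 = 8.79%.

Broad underutilization rate ≈ 8.79%.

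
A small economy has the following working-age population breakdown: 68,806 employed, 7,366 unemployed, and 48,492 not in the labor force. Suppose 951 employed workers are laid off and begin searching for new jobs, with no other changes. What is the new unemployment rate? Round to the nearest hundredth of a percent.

Initially, labor force = 68,806 + 7,366 = 76,172, so u = 7,366/76,172 = 9.67%.
After the change, employed falls and unemployed rises by 951; labor force unchanged → E = 67,855, U = 8,317, labor force = 76,172.
New unemployment rate = 8,317 / 76,172 = 10.92%.

New unemployment rate ≈ 10.92%.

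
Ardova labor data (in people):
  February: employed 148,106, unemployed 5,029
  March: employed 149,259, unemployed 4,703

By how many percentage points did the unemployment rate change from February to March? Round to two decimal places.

The unemployment rate changed by −0.23 percentage points.

February: labor force = 148,106 + 5,029 = 153,135; u = 5,029/153,135 = 3.28%.
March: labor force = 149,259 + 4,703 = 153,962; u = 4,703/153,962 = 3.05%.
Change = 3.05% − 3.28% = −0.23 pp.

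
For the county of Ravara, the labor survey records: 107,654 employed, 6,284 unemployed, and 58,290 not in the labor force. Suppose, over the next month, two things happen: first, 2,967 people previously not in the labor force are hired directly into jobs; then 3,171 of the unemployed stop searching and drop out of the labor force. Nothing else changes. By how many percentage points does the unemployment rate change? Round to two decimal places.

Initially, labor force = 107,654 + 6,284 = 113,938, so u = 6,284/113,938 = 5.52%.
After the first change, employed and labor force both rise by 2,967; unemployed unchanged → E = 110,621, U = 6,284, labor force = 116,905.
After the second change, unemployed and labor force both fall by 3,171 → E = 110,621, U = 3,113, labor force = 113,734.
New unemployment rate = 3,113 / 113,734 = 2.74%.
Change = 2.74% − 5.52% = −2.78 percentage points.

The unemployment rate changes by −2.78 percentage points.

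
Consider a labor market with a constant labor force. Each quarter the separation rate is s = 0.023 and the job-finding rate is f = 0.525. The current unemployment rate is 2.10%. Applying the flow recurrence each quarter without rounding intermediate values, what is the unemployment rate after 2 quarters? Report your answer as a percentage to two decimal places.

Unemployment rate after two quarters ≈ 3.77%.

With a fixed labor force, u_{t+1} = u_t + s·(1−u_t) − f·u_t = u_t·(1−s−f) + s.
Here 1−s−f = 0.452 and s = 0.023.
u_1 = 0.021000 × 0.452 + 0.023 = 0.032492.
u_2 = 0.032492 × 0.452 + 0.023 = 0.037686.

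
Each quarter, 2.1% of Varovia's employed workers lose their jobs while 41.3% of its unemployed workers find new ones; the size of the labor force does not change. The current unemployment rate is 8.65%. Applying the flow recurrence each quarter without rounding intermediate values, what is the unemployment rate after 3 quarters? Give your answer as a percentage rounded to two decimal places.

Unemployment rate after three quarters ≈ 5.53%.

With a fixed labor force, u_{t+1} = u_t + s·(1−u_t) − f·u_t = u_t·(1−s−f) + s.
Here 1−s−f = 0.566 and s = 0.021.
u_1 = 0.086500 × 0.566 + 0.021 = 0.069959.
u_2 = 0.069959 × 0.566 + 0.021 = 0.060597.
u_3 = 0.060597 × 0.566 + 0.021 = 0.055298.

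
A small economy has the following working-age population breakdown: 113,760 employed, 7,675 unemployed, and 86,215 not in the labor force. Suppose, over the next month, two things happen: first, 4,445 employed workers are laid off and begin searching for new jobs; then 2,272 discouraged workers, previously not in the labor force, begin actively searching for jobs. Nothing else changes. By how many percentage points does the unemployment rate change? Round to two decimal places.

The unemployment rate changes by +5.31 percentage points.

Initially, labor force = 113,760 + 7,675 = 121,435, so u = 7,675/121,435 = 6.32%.
After the first change, employed falls and unemployed rises by 4,445; labor force unchanged → E = 109,315, U = 12,120, labor force = 121,435.
After the second change, unemployed and labor force both rise by 2,272 → E = 109,315, U = 14,392, labor force = 123,707.
New unemployment rate = 14,392 / 123,707 = 11.63%.
Change = 11.63% − 6.32% = +5.31 percentage points.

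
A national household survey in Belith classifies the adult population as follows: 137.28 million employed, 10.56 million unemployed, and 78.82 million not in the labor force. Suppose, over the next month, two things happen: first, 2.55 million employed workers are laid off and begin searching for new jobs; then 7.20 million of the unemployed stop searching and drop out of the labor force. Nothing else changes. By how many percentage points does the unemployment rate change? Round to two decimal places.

Initially, labor force = 137.28 + 10.56 = 147.84 million, so u = 10.56/147.84 = 7.14%.
After the first change, employed falls and unemployed rises by 2.55; labor force unchanged → E = 134.73, U = 13.11, labor force = 147.84 million.
After the second change, unemployed and labor force both fall by 7.20 → E = 134.73, U = 5.91, labor force = 140.64 million.
New unemployment rate = 5.91 / 140.64 = 4.20%.
Change = 4.20% − 7.14% = −2.94 percentage points.

The unemployment rate changes by −2.94 percentage points.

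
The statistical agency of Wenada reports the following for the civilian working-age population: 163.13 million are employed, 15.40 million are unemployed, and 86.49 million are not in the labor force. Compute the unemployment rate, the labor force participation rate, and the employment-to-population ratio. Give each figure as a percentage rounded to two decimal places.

Unemployment rate ≈ 8.63%; labor force participation rate ≈ 67.36%; employment-population ratio ≈ 61.55%.

Labor force = employed + unemployed = 163.13 + 15.40 = 178.53 million.
Working-age population = 178.53 + 86.49 = 265.02 million.
Unemployment rate = 15.40 / 178.53 = 8.63%.
Labor force participation rate = 178.53 / 265.02 = 67.36%.
Employment-population ratio = 163.13 / 265.02 = 61.55%.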